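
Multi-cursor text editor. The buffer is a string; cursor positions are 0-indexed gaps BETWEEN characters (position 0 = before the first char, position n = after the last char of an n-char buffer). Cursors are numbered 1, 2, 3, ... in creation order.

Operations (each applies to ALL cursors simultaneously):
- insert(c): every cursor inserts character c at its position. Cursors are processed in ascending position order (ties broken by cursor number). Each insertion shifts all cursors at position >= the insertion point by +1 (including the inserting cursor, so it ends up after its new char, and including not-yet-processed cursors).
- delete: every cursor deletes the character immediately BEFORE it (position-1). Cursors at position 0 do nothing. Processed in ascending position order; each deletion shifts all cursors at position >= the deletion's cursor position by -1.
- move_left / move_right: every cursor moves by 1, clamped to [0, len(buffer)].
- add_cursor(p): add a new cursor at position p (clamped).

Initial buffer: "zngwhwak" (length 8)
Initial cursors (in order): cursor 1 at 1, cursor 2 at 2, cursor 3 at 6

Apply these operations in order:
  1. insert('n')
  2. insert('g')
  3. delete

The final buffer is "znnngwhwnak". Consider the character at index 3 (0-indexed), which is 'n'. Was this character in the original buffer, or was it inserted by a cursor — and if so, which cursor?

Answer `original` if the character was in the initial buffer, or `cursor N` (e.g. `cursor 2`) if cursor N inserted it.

Answer: cursor 2

Derivation:
After op 1 (insert('n')): buffer="znnngwhwnak" (len 11), cursors c1@2 c2@4 c3@9, authorship .1.2....3..
After op 2 (insert('g')): buffer="zngnnggwhwngak" (len 14), cursors c1@3 c2@6 c3@12, authorship .11.22....33..
After op 3 (delete): buffer="znnngwhwnak" (len 11), cursors c1@2 c2@4 c3@9, authorship .1.2....3..
Authorship (.=original, N=cursor N): . 1 . 2 . . . . 3 . .
Index 3: author = 2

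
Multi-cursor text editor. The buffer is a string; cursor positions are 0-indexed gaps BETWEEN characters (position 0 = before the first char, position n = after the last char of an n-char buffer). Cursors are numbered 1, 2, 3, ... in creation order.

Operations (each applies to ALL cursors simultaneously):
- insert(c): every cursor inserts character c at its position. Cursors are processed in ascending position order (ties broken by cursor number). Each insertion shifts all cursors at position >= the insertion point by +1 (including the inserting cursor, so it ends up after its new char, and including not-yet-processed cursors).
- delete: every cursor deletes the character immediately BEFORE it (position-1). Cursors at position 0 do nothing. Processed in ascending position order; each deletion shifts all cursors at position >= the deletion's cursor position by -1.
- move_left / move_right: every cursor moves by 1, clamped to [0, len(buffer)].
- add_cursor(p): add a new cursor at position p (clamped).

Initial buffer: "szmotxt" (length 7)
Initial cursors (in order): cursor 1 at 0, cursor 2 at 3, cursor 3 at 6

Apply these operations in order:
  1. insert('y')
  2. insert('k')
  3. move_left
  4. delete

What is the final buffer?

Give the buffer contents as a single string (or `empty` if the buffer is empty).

After op 1 (insert('y')): buffer="yszmyotxyt" (len 10), cursors c1@1 c2@5 c3@9, authorship 1...2...3.
After op 2 (insert('k')): buffer="ykszmykotxykt" (len 13), cursors c1@2 c2@7 c3@12, authorship 11...22...33.
After op 3 (move_left): buffer="ykszmykotxykt" (len 13), cursors c1@1 c2@6 c3@11, authorship 11...22...33.
After op 4 (delete): buffer="kszmkotxkt" (len 10), cursors c1@0 c2@4 c3@8, authorship 1...2...3.

Answer: kszmkotxkt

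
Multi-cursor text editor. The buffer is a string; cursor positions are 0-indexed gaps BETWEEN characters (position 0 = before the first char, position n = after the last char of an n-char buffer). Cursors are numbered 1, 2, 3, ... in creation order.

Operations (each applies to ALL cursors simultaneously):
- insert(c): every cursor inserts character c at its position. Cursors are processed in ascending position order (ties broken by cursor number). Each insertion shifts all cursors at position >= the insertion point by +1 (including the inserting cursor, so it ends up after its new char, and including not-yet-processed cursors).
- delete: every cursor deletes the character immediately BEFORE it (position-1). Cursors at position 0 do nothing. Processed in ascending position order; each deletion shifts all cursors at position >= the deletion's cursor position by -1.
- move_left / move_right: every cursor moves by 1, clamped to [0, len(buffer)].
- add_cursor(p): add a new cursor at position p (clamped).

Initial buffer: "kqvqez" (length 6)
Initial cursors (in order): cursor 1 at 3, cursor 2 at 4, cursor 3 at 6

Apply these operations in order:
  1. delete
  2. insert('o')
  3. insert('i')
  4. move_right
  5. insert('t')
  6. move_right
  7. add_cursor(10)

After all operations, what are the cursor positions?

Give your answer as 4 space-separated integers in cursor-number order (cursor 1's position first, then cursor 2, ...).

After op 1 (delete): buffer="kqe" (len 3), cursors c1@2 c2@2 c3@3, authorship ...
After op 2 (insert('o')): buffer="kqooeo" (len 6), cursors c1@4 c2@4 c3@6, authorship ..12.3
After op 3 (insert('i')): buffer="kqooiieoi" (len 9), cursors c1@6 c2@6 c3@9, authorship ..1212.33
After op 4 (move_right): buffer="kqooiieoi" (len 9), cursors c1@7 c2@7 c3@9, authorship ..1212.33
After op 5 (insert('t')): buffer="kqooiiettoit" (len 12), cursors c1@9 c2@9 c3@12, authorship ..1212.12333
After op 6 (move_right): buffer="kqooiiettoit" (len 12), cursors c1@10 c2@10 c3@12, authorship ..1212.12333
After op 7 (add_cursor(10)): buffer="kqooiiettoit" (len 12), cursors c1@10 c2@10 c4@10 c3@12, authorship ..1212.12333

Answer: 10 10 12 10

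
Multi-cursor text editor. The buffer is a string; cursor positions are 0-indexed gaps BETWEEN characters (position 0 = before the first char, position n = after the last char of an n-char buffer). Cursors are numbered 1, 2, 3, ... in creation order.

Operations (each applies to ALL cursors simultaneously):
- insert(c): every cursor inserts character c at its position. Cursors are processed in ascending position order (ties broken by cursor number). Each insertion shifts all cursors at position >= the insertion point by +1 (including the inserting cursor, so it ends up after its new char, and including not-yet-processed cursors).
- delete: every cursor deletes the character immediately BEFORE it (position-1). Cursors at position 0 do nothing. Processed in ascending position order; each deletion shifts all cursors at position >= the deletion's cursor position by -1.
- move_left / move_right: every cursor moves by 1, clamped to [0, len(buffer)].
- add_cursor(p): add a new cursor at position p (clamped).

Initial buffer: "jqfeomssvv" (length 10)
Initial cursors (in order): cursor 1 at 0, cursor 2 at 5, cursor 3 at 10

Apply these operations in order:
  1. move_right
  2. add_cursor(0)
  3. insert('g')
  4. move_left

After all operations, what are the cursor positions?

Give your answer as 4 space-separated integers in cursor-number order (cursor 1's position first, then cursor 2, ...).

Answer: 2 8 13 0

Derivation:
After op 1 (move_right): buffer="jqfeomssvv" (len 10), cursors c1@1 c2@6 c3@10, authorship ..........
After op 2 (add_cursor(0)): buffer="jqfeomssvv" (len 10), cursors c4@0 c1@1 c2@6 c3@10, authorship ..........
After op 3 (insert('g')): buffer="gjgqfeomgssvvg" (len 14), cursors c4@1 c1@3 c2@9 c3@14, authorship 4.1.....2....3
After op 4 (move_left): buffer="gjgqfeomgssvvg" (len 14), cursors c4@0 c1@2 c2@8 c3@13, authorship 4.1.....2....3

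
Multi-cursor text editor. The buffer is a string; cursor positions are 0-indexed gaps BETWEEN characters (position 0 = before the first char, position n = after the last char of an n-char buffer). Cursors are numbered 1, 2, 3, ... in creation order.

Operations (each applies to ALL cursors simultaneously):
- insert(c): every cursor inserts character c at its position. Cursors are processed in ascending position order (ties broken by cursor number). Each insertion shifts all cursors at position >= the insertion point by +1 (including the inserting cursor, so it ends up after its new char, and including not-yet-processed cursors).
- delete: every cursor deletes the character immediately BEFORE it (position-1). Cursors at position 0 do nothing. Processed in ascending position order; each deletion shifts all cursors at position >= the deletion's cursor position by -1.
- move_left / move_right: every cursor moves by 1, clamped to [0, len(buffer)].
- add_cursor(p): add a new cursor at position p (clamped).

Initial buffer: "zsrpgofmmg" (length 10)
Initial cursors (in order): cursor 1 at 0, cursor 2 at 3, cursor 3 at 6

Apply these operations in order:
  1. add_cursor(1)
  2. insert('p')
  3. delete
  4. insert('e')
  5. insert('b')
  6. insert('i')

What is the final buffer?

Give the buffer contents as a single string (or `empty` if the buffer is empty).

Answer: ebizebisrebipgoebifmmg

Derivation:
After op 1 (add_cursor(1)): buffer="zsrpgofmmg" (len 10), cursors c1@0 c4@1 c2@3 c3@6, authorship ..........
After op 2 (insert('p')): buffer="pzpsrppgopfmmg" (len 14), cursors c1@1 c4@3 c2@6 c3@10, authorship 1.4..2...3....
After op 3 (delete): buffer="zsrpgofmmg" (len 10), cursors c1@0 c4@1 c2@3 c3@6, authorship ..........
After op 4 (insert('e')): buffer="ezesrepgoefmmg" (len 14), cursors c1@1 c4@3 c2@6 c3@10, authorship 1.4..2...3....
After op 5 (insert('b')): buffer="ebzebsrebpgoebfmmg" (len 18), cursors c1@2 c4@5 c2@9 c3@14, authorship 11.44..22...33....
After op 6 (insert('i')): buffer="ebizebisrebipgoebifmmg" (len 22), cursors c1@3 c4@7 c2@12 c3@18, authorship 111.444..222...333....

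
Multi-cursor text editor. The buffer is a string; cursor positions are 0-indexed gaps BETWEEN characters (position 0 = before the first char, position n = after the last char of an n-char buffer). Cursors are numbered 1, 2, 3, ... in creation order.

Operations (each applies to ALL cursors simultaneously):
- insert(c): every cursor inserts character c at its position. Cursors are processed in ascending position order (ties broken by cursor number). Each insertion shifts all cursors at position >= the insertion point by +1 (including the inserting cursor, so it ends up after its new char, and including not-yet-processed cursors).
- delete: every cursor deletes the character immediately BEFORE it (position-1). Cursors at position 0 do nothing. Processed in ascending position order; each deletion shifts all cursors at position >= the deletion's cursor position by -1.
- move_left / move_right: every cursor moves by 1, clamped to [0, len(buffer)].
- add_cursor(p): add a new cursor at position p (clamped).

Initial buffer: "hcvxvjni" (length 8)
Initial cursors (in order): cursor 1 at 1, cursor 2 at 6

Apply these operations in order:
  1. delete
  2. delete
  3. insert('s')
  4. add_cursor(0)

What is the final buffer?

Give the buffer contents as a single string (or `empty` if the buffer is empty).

After op 1 (delete): buffer="cvxvni" (len 6), cursors c1@0 c2@4, authorship ......
After op 2 (delete): buffer="cvxni" (len 5), cursors c1@0 c2@3, authorship .....
After op 3 (insert('s')): buffer="scvxsni" (len 7), cursors c1@1 c2@5, authorship 1...2..
After op 4 (add_cursor(0)): buffer="scvxsni" (len 7), cursors c3@0 c1@1 c2@5, authorship 1...2..

Answer: scvxsni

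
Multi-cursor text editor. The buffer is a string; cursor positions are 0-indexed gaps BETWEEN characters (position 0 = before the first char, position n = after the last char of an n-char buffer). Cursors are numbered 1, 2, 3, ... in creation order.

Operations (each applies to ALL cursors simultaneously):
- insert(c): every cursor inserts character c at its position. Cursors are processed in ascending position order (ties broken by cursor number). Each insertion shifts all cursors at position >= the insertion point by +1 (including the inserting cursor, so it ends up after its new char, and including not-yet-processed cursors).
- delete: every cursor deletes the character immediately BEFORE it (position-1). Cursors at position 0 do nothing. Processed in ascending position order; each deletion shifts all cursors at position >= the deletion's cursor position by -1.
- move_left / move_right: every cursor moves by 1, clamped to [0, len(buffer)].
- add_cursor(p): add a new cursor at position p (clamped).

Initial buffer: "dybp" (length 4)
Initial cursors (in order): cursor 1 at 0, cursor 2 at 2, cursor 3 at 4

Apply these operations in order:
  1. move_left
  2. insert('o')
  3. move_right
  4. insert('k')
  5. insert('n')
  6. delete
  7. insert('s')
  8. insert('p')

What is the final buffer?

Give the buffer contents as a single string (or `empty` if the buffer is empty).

After op 1 (move_left): buffer="dybp" (len 4), cursors c1@0 c2@1 c3@3, authorship ....
After op 2 (insert('o')): buffer="odoybop" (len 7), cursors c1@1 c2@3 c3@6, authorship 1.2..3.
After op 3 (move_right): buffer="odoybop" (len 7), cursors c1@2 c2@4 c3@7, authorship 1.2..3.
After op 4 (insert('k')): buffer="odkoykbopk" (len 10), cursors c1@3 c2@6 c3@10, authorship 1.12.2.3.3
After op 5 (insert('n')): buffer="odknoyknbopkn" (len 13), cursors c1@4 c2@8 c3@13, authorship 1.112.22.3.33
After op 6 (delete): buffer="odkoykbopk" (len 10), cursors c1@3 c2@6 c3@10, authorship 1.12.2.3.3
After op 7 (insert('s')): buffer="odksoyksbopks" (len 13), cursors c1@4 c2@8 c3@13, authorship 1.112.22.3.33
After op 8 (insert('p')): buffer="odkspoykspbopksp" (len 16), cursors c1@5 c2@10 c3@16, authorship 1.1112.222.3.333

Answer: odkspoykspbopksp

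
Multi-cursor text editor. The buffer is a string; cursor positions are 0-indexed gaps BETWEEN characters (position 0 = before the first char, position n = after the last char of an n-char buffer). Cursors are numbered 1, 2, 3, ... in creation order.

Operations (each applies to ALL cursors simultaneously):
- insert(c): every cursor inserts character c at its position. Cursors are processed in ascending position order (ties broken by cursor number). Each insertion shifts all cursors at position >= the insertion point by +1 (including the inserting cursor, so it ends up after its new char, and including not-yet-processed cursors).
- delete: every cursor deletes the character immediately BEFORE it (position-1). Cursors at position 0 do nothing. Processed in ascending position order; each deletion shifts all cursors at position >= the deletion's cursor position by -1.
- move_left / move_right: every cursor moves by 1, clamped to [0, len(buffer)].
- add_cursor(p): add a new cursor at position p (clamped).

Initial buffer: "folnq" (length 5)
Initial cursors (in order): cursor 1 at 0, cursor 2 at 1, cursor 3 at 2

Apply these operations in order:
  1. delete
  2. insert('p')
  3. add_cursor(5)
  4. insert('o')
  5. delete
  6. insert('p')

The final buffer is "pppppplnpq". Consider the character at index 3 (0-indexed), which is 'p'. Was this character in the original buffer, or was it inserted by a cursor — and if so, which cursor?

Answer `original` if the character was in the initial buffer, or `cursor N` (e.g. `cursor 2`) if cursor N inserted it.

Answer: cursor 1

Derivation:
After op 1 (delete): buffer="lnq" (len 3), cursors c1@0 c2@0 c3@0, authorship ...
After op 2 (insert('p')): buffer="ppplnq" (len 6), cursors c1@3 c2@3 c3@3, authorship 123...
After op 3 (add_cursor(5)): buffer="ppplnq" (len 6), cursors c1@3 c2@3 c3@3 c4@5, authorship 123...
After op 4 (insert('o')): buffer="pppooolnoq" (len 10), cursors c1@6 c2@6 c3@6 c4@9, authorship 123123..4.
After op 5 (delete): buffer="ppplnq" (len 6), cursors c1@3 c2@3 c3@3 c4@5, authorship 123...
After op 6 (insert('p')): buffer="pppppplnpq" (len 10), cursors c1@6 c2@6 c3@6 c4@9, authorship 123123..4.
Authorship (.=original, N=cursor N): 1 2 3 1 2 3 . . 4 .
Index 3: author = 1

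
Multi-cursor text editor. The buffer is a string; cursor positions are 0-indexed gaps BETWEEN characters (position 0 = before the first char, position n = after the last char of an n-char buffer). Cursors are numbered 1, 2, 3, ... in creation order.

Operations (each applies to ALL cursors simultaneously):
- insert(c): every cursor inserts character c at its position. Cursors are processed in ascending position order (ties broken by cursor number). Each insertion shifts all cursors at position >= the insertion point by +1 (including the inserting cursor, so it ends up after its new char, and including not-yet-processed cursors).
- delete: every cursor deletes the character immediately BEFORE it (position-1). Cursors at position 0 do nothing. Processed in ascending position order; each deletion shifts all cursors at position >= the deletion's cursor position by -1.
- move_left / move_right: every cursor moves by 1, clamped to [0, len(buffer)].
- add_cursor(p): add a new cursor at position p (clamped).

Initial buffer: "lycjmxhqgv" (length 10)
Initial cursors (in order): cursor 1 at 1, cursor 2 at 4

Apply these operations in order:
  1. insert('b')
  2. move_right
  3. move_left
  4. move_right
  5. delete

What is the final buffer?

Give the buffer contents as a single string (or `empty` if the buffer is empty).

Answer: lbcjbxhqgv

Derivation:
After op 1 (insert('b')): buffer="lbycjbmxhqgv" (len 12), cursors c1@2 c2@6, authorship .1...2......
After op 2 (move_right): buffer="lbycjbmxhqgv" (len 12), cursors c1@3 c2@7, authorship .1...2......
After op 3 (move_left): buffer="lbycjbmxhqgv" (len 12), cursors c1@2 c2@6, authorship .1...2......
After op 4 (move_right): buffer="lbycjbmxhqgv" (len 12), cursors c1@3 c2@7, authorship .1...2......
After op 5 (delete): buffer="lbcjbxhqgv" (len 10), cursors c1@2 c2@5, authorship .1..2.....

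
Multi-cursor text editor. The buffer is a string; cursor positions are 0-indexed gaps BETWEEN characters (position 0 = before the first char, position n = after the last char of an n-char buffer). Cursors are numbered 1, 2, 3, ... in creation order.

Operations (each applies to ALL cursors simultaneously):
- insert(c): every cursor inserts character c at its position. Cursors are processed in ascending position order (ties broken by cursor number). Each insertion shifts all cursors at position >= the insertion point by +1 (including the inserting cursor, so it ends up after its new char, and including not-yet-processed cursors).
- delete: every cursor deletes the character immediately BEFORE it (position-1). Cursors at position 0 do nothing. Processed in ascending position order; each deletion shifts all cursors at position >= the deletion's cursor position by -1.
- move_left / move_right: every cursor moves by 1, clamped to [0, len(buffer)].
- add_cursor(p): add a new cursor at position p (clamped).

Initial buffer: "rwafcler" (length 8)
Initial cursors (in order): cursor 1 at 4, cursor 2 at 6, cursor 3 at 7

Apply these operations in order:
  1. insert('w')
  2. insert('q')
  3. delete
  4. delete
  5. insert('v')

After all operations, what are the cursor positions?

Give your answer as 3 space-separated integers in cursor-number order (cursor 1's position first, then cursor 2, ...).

After op 1 (insert('w')): buffer="rwafwclwewr" (len 11), cursors c1@5 c2@8 c3@10, authorship ....1..2.3.
After op 2 (insert('q')): buffer="rwafwqclwqewqr" (len 14), cursors c1@6 c2@10 c3@13, authorship ....11..22.33.
After op 3 (delete): buffer="rwafwclwewr" (len 11), cursors c1@5 c2@8 c3@10, authorship ....1..2.3.
After op 4 (delete): buffer="rwafcler" (len 8), cursors c1@4 c2@6 c3@7, authorship ........
After op 5 (insert('v')): buffer="rwafvclvevr" (len 11), cursors c1@5 c2@8 c3@10, authorship ....1..2.3.

Answer: 5 8 10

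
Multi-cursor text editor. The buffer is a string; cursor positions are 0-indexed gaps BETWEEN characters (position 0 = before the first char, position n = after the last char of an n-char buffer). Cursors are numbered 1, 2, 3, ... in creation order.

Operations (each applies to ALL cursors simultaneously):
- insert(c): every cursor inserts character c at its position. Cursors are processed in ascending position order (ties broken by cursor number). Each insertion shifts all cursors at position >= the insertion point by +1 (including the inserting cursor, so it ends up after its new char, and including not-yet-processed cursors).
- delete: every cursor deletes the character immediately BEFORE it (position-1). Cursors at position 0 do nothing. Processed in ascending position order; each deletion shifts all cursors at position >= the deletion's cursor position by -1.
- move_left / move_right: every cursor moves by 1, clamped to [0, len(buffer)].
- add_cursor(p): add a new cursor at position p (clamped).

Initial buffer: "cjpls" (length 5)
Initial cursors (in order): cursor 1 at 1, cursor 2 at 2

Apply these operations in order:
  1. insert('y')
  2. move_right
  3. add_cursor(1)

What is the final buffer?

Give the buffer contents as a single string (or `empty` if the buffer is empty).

Answer: cyjypls

Derivation:
After op 1 (insert('y')): buffer="cyjypls" (len 7), cursors c1@2 c2@4, authorship .1.2...
After op 2 (move_right): buffer="cyjypls" (len 7), cursors c1@3 c2@5, authorship .1.2...
After op 3 (add_cursor(1)): buffer="cyjypls" (len 7), cursors c3@1 c1@3 c2@5, authorship .1.2...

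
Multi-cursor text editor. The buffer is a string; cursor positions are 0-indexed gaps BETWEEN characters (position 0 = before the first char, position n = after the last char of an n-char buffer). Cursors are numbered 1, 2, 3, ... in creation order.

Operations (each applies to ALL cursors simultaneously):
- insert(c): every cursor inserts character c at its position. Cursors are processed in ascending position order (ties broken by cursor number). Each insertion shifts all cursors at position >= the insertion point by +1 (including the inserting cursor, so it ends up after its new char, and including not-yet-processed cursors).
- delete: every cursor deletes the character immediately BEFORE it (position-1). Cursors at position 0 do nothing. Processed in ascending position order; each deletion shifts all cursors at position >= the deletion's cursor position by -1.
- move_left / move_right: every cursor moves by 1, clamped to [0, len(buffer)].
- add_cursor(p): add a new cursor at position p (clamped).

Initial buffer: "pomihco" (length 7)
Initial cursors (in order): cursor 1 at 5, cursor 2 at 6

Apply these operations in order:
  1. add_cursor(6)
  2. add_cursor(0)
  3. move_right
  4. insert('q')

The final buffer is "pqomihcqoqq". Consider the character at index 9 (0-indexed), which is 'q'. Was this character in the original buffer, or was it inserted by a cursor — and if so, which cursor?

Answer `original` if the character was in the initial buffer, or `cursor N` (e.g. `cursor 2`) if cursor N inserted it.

Answer: cursor 2

Derivation:
After op 1 (add_cursor(6)): buffer="pomihco" (len 7), cursors c1@5 c2@6 c3@6, authorship .......
After op 2 (add_cursor(0)): buffer="pomihco" (len 7), cursors c4@0 c1@5 c2@6 c3@6, authorship .......
After op 3 (move_right): buffer="pomihco" (len 7), cursors c4@1 c1@6 c2@7 c3@7, authorship .......
After op 4 (insert('q')): buffer="pqomihcqoqq" (len 11), cursors c4@2 c1@8 c2@11 c3@11, authorship .4.....1.23
Authorship (.=original, N=cursor N): . 4 . . . . . 1 . 2 3
Index 9: author = 2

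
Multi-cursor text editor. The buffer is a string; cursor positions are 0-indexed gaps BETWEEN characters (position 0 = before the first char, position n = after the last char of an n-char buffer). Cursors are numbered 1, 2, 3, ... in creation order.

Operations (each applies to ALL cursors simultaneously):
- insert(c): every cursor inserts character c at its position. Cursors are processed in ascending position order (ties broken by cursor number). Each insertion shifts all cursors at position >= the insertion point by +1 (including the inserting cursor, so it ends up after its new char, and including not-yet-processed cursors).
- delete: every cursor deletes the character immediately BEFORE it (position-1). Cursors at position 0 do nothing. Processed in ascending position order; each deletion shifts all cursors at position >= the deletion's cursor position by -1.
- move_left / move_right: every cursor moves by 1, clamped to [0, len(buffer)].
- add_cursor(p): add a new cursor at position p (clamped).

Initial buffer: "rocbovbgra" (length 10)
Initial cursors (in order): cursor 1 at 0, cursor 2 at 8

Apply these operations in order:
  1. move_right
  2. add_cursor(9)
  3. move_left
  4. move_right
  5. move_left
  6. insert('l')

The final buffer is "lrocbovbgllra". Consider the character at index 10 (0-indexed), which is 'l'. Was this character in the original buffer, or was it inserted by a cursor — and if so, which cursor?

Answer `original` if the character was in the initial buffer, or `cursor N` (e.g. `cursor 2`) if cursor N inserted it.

Answer: cursor 3

Derivation:
After op 1 (move_right): buffer="rocbovbgra" (len 10), cursors c1@1 c2@9, authorship ..........
After op 2 (add_cursor(9)): buffer="rocbovbgra" (len 10), cursors c1@1 c2@9 c3@9, authorship ..........
After op 3 (move_left): buffer="rocbovbgra" (len 10), cursors c1@0 c2@8 c3@8, authorship ..........
After op 4 (move_right): buffer="rocbovbgra" (len 10), cursors c1@1 c2@9 c3@9, authorship ..........
After op 5 (move_left): buffer="rocbovbgra" (len 10), cursors c1@0 c2@8 c3@8, authorship ..........
After op 6 (insert('l')): buffer="lrocbovbgllra" (len 13), cursors c1@1 c2@11 c3@11, authorship 1........23..
Authorship (.=original, N=cursor N): 1 . . . . . . . . 2 3 . .
Index 10: author = 3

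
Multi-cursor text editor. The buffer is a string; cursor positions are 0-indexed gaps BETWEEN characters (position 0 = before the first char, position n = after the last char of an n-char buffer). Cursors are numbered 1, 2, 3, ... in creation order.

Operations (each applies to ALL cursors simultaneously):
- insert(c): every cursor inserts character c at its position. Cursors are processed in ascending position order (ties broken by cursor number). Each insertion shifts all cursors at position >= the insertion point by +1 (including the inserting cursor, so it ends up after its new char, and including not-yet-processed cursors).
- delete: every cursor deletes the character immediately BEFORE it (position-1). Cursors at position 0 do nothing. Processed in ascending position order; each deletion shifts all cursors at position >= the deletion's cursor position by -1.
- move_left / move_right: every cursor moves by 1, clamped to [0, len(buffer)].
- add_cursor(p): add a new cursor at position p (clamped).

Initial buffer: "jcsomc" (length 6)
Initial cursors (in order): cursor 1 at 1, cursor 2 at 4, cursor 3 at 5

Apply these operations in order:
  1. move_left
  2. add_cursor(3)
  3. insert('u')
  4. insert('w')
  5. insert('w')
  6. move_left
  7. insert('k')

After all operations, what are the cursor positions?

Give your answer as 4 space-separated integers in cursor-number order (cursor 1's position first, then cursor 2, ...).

After op 1 (move_left): buffer="jcsomc" (len 6), cursors c1@0 c2@3 c3@4, authorship ......
After op 2 (add_cursor(3)): buffer="jcsomc" (len 6), cursors c1@0 c2@3 c4@3 c3@4, authorship ......
After op 3 (insert('u')): buffer="ujcsuuoumc" (len 10), cursors c1@1 c2@6 c4@6 c3@8, authorship 1...24.3..
After op 4 (insert('w')): buffer="uwjcsuuwwouwmc" (len 14), cursors c1@2 c2@9 c4@9 c3@12, authorship 11...2424.33..
After op 5 (insert('w')): buffer="uwwjcsuuwwwwouwwmc" (len 18), cursors c1@3 c2@12 c4@12 c3@16, authorship 111...242424.333..
After op 6 (move_left): buffer="uwwjcsuuwwwwouwwmc" (len 18), cursors c1@2 c2@11 c4@11 c3@15, authorship 111...242424.333..
After op 7 (insert('k')): buffer="uwkwjcsuuwwwkkwouwkwmc" (len 22), cursors c1@3 c2@14 c4@14 c3@19, authorship 1111...24242244.3333..

Answer: 3 14 19 14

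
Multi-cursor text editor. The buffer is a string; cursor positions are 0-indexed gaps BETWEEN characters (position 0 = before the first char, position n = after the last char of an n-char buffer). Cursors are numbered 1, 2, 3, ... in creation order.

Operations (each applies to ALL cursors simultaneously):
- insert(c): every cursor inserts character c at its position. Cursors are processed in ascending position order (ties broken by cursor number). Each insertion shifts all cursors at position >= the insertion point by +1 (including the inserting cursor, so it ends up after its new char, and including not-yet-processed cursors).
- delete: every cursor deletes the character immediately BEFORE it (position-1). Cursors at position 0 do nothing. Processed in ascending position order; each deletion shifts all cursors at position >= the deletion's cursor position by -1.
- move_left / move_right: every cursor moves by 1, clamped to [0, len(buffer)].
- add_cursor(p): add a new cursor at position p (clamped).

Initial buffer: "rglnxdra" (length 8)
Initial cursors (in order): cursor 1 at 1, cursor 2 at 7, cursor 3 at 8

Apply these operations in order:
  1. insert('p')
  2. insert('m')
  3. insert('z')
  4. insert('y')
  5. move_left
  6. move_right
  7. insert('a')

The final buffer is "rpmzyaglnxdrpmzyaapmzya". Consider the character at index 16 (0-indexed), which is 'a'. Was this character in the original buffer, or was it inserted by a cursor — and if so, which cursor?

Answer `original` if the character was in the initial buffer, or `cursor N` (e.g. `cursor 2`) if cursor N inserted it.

Answer: cursor 2

Derivation:
After op 1 (insert('p')): buffer="rpglnxdrpap" (len 11), cursors c1@2 c2@9 c3@11, authorship .1......2.3
After op 2 (insert('m')): buffer="rpmglnxdrpmapm" (len 14), cursors c1@3 c2@11 c3@14, authorship .11......22.33
After op 3 (insert('z')): buffer="rpmzglnxdrpmzapmz" (len 17), cursors c1@4 c2@13 c3@17, authorship .111......222.333
After op 4 (insert('y')): buffer="rpmzyglnxdrpmzyapmzy" (len 20), cursors c1@5 c2@15 c3@20, authorship .1111......2222.3333
After op 5 (move_left): buffer="rpmzyglnxdrpmzyapmzy" (len 20), cursors c1@4 c2@14 c3@19, authorship .1111......2222.3333
After op 6 (move_right): buffer="rpmzyglnxdrpmzyapmzy" (len 20), cursors c1@5 c2@15 c3@20, authorship .1111......2222.3333
After op 7 (insert('a')): buffer="rpmzyaglnxdrpmzyaapmzya" (len 23), cursors c1@6 c2@17 c3@23, authorship .11111......22222.33333
Authorship (.=original, N=cursor N): . 1 1 1 1 1 . . . . . . 2 2 2 2 2 . 3 3 3 3 3
Index 16: author = 2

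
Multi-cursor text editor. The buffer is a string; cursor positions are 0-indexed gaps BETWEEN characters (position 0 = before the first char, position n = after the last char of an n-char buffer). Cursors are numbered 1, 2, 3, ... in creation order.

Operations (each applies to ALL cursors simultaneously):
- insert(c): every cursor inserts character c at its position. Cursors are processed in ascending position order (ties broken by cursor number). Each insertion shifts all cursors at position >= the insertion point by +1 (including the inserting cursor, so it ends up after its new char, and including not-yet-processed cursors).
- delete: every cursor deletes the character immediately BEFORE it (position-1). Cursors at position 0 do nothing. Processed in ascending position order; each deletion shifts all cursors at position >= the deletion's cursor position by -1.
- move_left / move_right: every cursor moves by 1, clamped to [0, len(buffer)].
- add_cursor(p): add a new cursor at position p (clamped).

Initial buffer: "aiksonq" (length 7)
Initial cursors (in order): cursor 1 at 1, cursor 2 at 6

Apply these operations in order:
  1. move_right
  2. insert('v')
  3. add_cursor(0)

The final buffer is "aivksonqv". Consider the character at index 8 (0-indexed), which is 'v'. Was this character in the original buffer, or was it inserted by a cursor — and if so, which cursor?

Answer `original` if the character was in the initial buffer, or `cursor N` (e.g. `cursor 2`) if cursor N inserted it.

Answer: cursor 2

Derivation:
After op 1 (move_right): buffer="aiksonq" (len 7), cursors c1@2 c2@7, authorship .......
After op 2 (insert('v')): buffer="aivksonqv" (len 9), cursors c1@3 c2@9, authorship ..1.....2
After op 3 (add_cursor(0)): buffer="aivksonqv" (len 9), cursors c3@0 c1@3 c2@9, authorship ..1.....2
Authorship (.=original, N=cursor N): . . 1 . . . . . 2
Index 8: author = 2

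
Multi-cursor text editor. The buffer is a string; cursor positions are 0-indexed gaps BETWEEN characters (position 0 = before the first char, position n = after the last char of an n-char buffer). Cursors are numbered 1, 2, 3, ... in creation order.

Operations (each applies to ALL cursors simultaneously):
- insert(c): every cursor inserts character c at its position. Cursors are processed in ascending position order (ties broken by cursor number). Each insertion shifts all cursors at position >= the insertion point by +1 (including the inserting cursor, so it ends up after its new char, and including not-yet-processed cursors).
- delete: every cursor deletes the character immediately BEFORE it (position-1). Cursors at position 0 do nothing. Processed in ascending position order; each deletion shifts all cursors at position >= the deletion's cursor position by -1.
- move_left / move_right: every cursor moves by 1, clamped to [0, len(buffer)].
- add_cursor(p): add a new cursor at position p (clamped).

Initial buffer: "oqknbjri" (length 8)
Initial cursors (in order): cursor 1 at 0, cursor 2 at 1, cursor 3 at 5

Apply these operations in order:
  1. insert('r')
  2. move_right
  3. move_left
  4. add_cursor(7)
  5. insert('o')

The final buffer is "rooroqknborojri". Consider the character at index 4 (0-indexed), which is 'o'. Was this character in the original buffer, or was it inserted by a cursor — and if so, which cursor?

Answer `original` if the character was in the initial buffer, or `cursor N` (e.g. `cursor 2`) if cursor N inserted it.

Answer: cursor 2

Derivation:
After op 1 (insert('r')): buffer="rorqknbrjri" (len 11), cursors c1@1 c2@3 c3@8, authorship 1.2....3...
After op 2 (move_right): buffer="rorqknbrjri" (len 11), cursors c1@2 c2@4 c3@9, authorship 1.2....3...
After op 3 (move_left): buffer="rorqknbrjri" (len 11), cursors c1@1 c2@3 c3@8, authorship 1.2....3...
After op 4 (add_cursor(7)): buffer="rorqknbrjri" (len 11), cursors c1@1 c2@3 c4@7 c3@8, authorship 1.2....3...
After op 5 (insert('o')): buffer="rooroqknborojri" (len 15), cursors c1@2 c2@5 c4@10 c3@12, authorship 11.22....433...
Authorship (.=original, N=cursor N): 1 1 . 2 2 . . . . 4 3 3 . . .
Index 4: author = 2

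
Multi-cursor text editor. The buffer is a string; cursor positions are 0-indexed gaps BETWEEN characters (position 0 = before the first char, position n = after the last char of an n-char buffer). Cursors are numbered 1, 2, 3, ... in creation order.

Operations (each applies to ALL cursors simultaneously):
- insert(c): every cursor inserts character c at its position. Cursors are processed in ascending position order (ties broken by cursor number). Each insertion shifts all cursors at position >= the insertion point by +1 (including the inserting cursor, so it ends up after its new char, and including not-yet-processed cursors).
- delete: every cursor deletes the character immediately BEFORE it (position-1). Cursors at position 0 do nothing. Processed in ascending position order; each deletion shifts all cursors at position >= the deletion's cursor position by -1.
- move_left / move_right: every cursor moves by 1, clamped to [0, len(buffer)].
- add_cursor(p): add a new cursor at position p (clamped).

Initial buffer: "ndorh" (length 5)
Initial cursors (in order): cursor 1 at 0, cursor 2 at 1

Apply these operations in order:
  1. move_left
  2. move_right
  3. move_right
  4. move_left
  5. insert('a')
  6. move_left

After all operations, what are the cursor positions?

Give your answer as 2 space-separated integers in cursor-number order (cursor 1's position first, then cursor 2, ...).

After op 1 (move_left): buffer="ndorh" (len 5), cursors c1@0 c2@0, authorship .....
After op 2 (move_right): buffer="ndorh" (len 5), cursors c1@1 c2@1, authorship .....
After op 3 (move_right): buffer="ndorh" (len 5), cursors c1@2 c2@2, authorship .....
After op 4 (move_left): buffer="ndorh" (len 5), cursors c1@1 c2@1, authorship .....
After op 5 (insert('a')): buffer="naadorh" (len 7), cursors c1@3 c2@3, authorship .12....
After op 6 (move_left): buffer="naadorh" (len 7), cursors c1@2 c2@2, authorship .12....

Answer: 2 2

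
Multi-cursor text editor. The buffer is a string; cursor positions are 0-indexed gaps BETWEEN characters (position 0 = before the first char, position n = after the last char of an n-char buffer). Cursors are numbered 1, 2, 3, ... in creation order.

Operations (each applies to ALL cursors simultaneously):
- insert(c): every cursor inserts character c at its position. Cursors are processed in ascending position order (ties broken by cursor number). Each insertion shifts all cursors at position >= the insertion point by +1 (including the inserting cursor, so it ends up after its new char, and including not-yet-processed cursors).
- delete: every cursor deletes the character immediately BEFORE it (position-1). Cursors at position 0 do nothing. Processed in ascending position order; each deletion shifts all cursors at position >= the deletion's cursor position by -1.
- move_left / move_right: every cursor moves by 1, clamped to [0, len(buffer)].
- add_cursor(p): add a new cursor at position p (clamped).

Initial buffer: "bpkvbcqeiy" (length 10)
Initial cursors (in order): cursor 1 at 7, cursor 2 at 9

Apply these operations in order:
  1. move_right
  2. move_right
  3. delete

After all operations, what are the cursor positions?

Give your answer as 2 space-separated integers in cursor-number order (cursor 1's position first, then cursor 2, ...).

After op 1 (move_right): buffer="bpkvbcqeiy" (len 10), cursors c1@8 c2@10, authorship ..........
After op 2 (move_right): buffer="bpkvbcqeiy" (len 10), cursors c1@9 c2@10, authorship ..........
After op 3 (delete): buffer="bpkvbcqe" (len 8), cursors c1@8 c2@8, authorship ........

Answer: 8 8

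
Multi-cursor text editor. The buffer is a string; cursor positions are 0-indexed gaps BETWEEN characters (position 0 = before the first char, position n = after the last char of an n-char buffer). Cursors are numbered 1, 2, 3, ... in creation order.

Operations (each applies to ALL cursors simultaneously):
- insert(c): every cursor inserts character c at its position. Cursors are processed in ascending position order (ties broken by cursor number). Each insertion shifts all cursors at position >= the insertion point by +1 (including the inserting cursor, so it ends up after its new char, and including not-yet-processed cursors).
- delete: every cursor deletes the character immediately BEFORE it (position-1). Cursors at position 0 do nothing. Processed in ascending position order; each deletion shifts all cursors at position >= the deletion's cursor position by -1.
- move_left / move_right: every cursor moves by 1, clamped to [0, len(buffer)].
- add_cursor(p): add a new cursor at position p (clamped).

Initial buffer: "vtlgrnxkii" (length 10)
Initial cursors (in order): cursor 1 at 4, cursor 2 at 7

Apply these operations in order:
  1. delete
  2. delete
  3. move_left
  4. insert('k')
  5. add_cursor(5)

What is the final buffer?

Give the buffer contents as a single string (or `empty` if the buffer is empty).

Answer: vktkrkii

Derivation:
After op 1 (delete): buffer="vtlrnkii" (len 8), cursors c1@3 c2@5, authorship ........
After op 2 (delete): buffer="vtrkii" (len 6), cursors c1@2 c2@3, authorship ......
After op 3 (move_left): buffer="vtrkii" (len 6), cursors c1@1 c2@2, authorship ......
After op 4 (insert('k')): buffer="vktkrkii" (len 8), cursors c1@2 c2@4, authorship .1.2....
After op 5 (add_cursor(5)): buffer="vktkrkii" (len 8), cursors c1@2 c2@4 c3@5, authorship .1.2....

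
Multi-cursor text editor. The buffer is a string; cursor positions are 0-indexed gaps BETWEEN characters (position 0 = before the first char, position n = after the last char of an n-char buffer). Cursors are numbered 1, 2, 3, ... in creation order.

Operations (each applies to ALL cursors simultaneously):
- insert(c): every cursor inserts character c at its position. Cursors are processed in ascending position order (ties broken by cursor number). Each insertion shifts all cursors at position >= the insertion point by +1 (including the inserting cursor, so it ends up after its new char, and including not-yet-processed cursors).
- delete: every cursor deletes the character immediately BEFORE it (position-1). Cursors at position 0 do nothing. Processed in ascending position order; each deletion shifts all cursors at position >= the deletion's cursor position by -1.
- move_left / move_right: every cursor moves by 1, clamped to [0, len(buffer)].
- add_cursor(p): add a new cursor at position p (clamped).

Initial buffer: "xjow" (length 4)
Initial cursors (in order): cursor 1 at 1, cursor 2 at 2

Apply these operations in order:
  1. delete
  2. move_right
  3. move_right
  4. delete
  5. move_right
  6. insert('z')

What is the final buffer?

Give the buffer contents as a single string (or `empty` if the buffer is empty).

Answer: zz

Derivation:
After op 1 (delete): buffer="ow" (len 2), cursors c1@0 c2@0, authorship ..
After op 2 (move_right): buffer="ow" (len 2), cursors c1@1 c2@1, authorship ..
After op 3 (move_right): buffer="ow" (len 2), cursors c1@2 c2@2, authorship ..
After op 4 (delete): buffer="" (len 0), cursors c1@0 c2@0, authorship 
After op 5 (move_right): buffer="" (len 0), cursors c1@0 c2@0, authorship 
After op 6 (insert('z')): buffer="zz" (len 2), cursors c1@2 c2@2, authorship 12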